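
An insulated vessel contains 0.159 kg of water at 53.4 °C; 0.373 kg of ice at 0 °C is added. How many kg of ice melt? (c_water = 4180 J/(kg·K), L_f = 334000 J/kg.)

Cooling the water to 0 °C releases 0.159·4180·53.4 = 35491 J.
Melting all 0.373 kg of ice would need 0.373·334000 = 124582 J.
Since 35491 < 124582 J, not all the ice melts; equilibrium is at 0 °C.
m_melted·334000 = 35491  ⇒  m_melted ≈ 0.1063 kg.

m_melted ≈ 0.106 kg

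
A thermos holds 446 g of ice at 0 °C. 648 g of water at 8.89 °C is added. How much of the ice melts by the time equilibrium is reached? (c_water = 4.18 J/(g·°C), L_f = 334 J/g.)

Heat available from the water dropping to 0 °C: 648×4.18×8.89 = 24080 J.
Fully melting the ice requires m_ice L_f = 446×334 = 148964 J.
24080 J < 148964 J, so only part of the ice melts and the system sits at 0 °C.
Mass melted = 24080/334 ≈ 72.1 g.

m_melted ≈ 72.1 g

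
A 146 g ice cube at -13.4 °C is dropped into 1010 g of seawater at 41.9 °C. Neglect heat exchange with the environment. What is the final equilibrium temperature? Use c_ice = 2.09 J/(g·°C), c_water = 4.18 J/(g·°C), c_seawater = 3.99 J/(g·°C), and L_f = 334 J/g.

T_f ≈ 25.0 °C

Energy conservation, ΣQ = 0:
warm ice to 0 °C: 146×2.09×(0 − (-13.4)) = 4088.9; latent heat to melt: 146×334 = 48764; warm the meltwater: 610.28 T; seawater: 4029.9(T − 41.9)
4640.2 T = 168853 − 52853 = 116000
T ≈ 25.00 °C. Since T > 0 °C, the all-ice-melts assumption holds.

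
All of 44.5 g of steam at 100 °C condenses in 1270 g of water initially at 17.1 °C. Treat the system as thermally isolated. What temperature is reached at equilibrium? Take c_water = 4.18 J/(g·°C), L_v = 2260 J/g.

T_f ≈ 38.2 °C

Let T be the final temperature. ΣQ_i = 0:
latent heat released on condensation: 44.5·2260 = 100570; condensed water 100 °C→T: 186.01(T − 100); water warms: 1270·4.18·(T − 17.1) = 5308.6(T − 17.1)
5494.6 T = 100570 + 18601 + 90777 = 209948
T ≈ 38.21 °C, under the boiling point, so the assumption holds.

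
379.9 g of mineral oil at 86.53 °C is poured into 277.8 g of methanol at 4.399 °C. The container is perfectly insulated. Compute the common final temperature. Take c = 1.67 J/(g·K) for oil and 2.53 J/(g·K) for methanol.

T_f ≈ 43.4 °C

Setting the total heat transfer to zero:
379.9*1.67*(T − 86.53) + 277.8*2.53*(T − 4.399) = 0
634.43(T − 86.53) + 702.83(T − 4.399) = 0
(634.43 + 702.83) T = 634.43*86.53 + 702.83*4.399
T = 57989/1337.3 ≈ 43.36 °C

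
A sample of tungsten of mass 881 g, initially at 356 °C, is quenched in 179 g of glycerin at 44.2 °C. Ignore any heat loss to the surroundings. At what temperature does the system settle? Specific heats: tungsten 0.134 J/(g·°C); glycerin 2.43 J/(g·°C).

T_f ≈ 110.8 °C

|Q_tungsten| = |Q_glycerin|:
881·0.134·(356 − T) = 179·2.43·(T − 44.2)
118.05(356 − T) = 434.97(T − 44.2)
553.02 T = 61253  ⇒  T ≈ 110.76 °C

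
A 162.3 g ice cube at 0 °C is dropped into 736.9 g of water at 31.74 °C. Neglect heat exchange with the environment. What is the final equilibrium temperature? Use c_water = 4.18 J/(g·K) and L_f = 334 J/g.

T_f ≈ 11.6 °C

Energy conservation, ΣQ = 0:
fusion: m_ice L_f = 162.3×334 = 54208; warm the meltwater: 678.41 T; water: 3080.2(T − 31.74)
3758.7 T = 97767 − 54208 = 43559
T ≈ 11.59 °C — above 0 °C, consistent with complete melting.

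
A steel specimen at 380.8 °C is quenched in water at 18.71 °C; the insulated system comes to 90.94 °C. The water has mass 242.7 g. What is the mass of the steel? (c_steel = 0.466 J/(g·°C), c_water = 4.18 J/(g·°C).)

Taking heat into each body as positive, Σ m c ΔT = 0:
m·0.466·(90.94 − 380.8) + 242.7·4.18·(90.94 − 18.71) = 0
-135.07 m = -73276
m = -73276/-135.07 ≈ 542.5 g

m ≈ 542 g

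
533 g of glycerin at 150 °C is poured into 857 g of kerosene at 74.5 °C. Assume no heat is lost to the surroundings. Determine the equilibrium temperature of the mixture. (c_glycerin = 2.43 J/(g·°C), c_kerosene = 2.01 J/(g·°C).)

Heat lost by the glycerin equals heat gained by the kerosene:
533×2.43×(150 − T) = 857×2.01×(T − 74.5)
1295.2(150 − T) = 1722.6(T − 74.5)
3017.8 T = 322610  ⇒  T ≈ 106.90 °C

T_f ≈ 106.9 °C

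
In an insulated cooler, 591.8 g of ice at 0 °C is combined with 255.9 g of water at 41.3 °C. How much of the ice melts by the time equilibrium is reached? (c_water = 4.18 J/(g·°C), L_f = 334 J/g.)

m_melted ≈ 132 g

Heat available from the water dropping to 0 °C: 255.9×4.18×41.3 = 44177 J.
Fully melting the ice requires m_ice L_f = 591.8×334 = 197661 J.
Since 44177 < 197661 J, not all the ice melts; equilibrium is at 0 °C.
m_melted×334 = 44177  ⇒  m_melted ≈ 132.3 g.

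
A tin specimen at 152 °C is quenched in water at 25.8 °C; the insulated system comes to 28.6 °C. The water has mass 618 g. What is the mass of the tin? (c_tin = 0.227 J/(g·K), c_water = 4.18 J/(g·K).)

m ≈ 258 g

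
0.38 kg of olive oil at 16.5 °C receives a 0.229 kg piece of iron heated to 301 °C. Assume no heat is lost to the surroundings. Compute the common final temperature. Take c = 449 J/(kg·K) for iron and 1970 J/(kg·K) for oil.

T_f ≈ 50.9 °C

|Q_iron| = |Q_oil|:
0.229×449×(301 − T) = 0.38×1970×(T − 16.5)
102.82(301 − T) = 748.6(T − 16.5)
851.42 T = 43301  ⇒  T ≈ 50.86 °C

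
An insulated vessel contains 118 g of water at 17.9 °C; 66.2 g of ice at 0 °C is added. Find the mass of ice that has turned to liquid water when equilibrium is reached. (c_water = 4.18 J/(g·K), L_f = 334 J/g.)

Water can give up m c ΔT = 118·4.18·17.9 = 8829 J before reaching 0 °C.
Fully melting the ice requires m_ice L_f = 66.2·334 = 22111 J.
8829 J < 22111 J, so only part of the ice melts and the system sits at 0 °C.
m_melt = 8829 / L_f = 26.43 g.

m_melted ≈ 26.4 g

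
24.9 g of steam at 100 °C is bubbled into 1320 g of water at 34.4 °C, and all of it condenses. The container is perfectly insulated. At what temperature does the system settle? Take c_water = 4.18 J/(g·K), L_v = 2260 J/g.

T_f ≈ 45.6 °C

Energy balance with sensible and latent terms:
steam→water at 100 °C releases m L_v = 24.9·2260 = 56274
  condensed water 100 °C→T: 104.08(T − 100)
  water warms: 1320·4.18·(T − 34.4) = 5517.6(T − 34.4)
5621.7 T = 56274 + 10408 + 189805 = 256488
T ≈ 45.62 °C — below 100 °C, confirming all the steam condensed.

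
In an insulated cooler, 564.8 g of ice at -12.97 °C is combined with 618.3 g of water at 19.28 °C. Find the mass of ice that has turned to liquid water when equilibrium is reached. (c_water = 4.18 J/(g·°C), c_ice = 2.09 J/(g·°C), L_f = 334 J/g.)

m_melted ≈ 103 g

Cooling the water to 0 °C releases 618.3·4.18·19.28 = 49829 J.
Warming the ice to 0 °C takes 564.8·2.09·12.97 = 15310 J, leaving 34519 J for melting.
To melt every bit of ice: 564.8·334 = 188643 J.
Since 34519 < 188643 J, not all the ice melts; equilibrium is at 0 °C.
m_melt = 34519 / L_f = 103.3 g.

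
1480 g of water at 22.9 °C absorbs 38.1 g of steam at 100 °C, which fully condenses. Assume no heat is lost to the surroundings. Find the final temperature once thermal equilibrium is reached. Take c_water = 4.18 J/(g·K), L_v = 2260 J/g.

T_f ≈ 38.4 °C

Let T be the final temperature. ΣQ_i = 0:
steam→water at 100 °C releases m L_v = 38.1×2260 = 86106; condensate cools 100→T: 38.1×4.18×(T − 100) = 159.26(T − 100); original water: 6186.4(T − 22.9)
6345.7 T = 86106 + 15926 + 141669 = 243700
T ≈ 38.40 °C, under the boiling point, so the assumption holds.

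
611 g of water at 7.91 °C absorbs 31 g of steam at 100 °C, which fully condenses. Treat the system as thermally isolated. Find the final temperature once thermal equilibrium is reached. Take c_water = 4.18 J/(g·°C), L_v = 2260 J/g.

T_f ≈ 38.5 °C

Heat gained plus heat lost sum to zero:
steam→water at 100 °C releases m L_v = 31×2260 = 70060; condensed water 100 °C→T: 129.58(T − 100); water warms: 611×4.18×(T − 7.91) = 2554(T − 7.91)
2683.6 T = 70060 + 12958 + 20202 = 103220
T ≈ 38.46 °C — below 100 °C, confirming all the steam condensed.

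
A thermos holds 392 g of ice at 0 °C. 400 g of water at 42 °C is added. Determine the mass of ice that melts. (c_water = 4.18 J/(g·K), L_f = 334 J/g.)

m_melted ≈ 210 g

Cooling the water to 0 °C releases 400·4.18·42 = 70224 J.
Melting all 392 g of ice would need 392·334 = 130928 J.
That's not enough to melt it all — equilibrium is at 0 °C with ice remaining.
Mass melted = 70224/334 ≈ 210.3 g.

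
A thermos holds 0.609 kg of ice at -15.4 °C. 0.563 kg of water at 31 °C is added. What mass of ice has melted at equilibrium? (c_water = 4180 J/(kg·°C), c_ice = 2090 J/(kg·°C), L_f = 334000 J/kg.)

Cooling the water to 0 °C releases 0.563×4180×31 = 72954 J.
Of that, 0.609×2090×15.4 = 19601 J goes to bring the ice to 0 °C, leaving 53352 J.
To melt every bit of ice: 0.609×334000 = 203406 J.
53352 J < 203406 J, so only part of the ice melts and the system sits at 0 °C.
m_melted×334000 = 53352  ⇒  m_melted ≈ 0.1597 kg.

m_melted ≈ 0.16 kg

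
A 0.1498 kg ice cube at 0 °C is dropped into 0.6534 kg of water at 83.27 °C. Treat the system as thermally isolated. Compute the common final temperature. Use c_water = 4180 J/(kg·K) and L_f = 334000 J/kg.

T_f ≈ 52.8 °C

Setting the total heat transfer to zero:
fusion: m_ice L_f = 0.1498×334000 = 50033
  meltwater 0→T: 0.1498×4180×T = 626.16 T
  water cools: 0.6534×4180×(T − 83.27) = 2731.2(T − 83.27)
3357.4 T = 227428 − 50033 = 177395
T ≈ 52.84 °C (positive, so assuming full melt was valid).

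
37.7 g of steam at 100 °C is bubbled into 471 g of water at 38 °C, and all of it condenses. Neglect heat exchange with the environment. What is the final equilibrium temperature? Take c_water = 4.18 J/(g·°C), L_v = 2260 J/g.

T_f ≈ 82.7 °C

Energy conservation, ΣQ = 0:
condense steam: −37.7·2260 = −85202; condensed water 100 °C→T: 157.59(T − 100); water warms: 471·4.18·(T − 38) = 1968.8(T − 38)
2126.4 T = 85202 + 15759 + 74814 = 175774
T ≈ 82.66 °C — below 100 °C, confirming all the steam condensed.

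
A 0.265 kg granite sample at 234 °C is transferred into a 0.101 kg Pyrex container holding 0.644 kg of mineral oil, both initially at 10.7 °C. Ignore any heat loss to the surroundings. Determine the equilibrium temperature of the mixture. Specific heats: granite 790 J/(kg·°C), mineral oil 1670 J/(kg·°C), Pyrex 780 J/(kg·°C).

With ΣQ=0 the equilibrium temperature is the m·c-weighted mean:
T_f = (209.35×234 + 1075.5×10.7 + 78.78×10.7) / (209.35 + 1075.5 + 78.78)
    = 61338 / 1363.6 ≈ 44.98 °C

T_f ≈ 45.0 °C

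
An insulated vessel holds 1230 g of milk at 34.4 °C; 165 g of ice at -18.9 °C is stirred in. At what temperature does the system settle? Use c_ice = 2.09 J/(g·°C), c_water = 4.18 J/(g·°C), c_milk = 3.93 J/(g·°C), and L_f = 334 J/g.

T_f ≈ 18.9 °C

Net heat exchanged in the isolated system is zero:
ice -18.9→0 °C: 165·2.09·18.9 = 6517.7
  latent heat to melt: 165·334 = 55110
  warm the meltwater: 689.7 T
  milk cools: 1230·3.93·(T − 34.4) = 4833.9(T − 34.4)
5523.6 T = 166286 − 61628 = 104658
T ≈ 18.95 °C. Since T > 0 °C, the all-ice-melts assumption holds.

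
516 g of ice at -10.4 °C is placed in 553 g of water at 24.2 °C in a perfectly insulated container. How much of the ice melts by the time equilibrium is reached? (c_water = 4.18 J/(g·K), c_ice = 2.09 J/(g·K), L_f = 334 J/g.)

m_melted ≈ 134 g

Heat available from the water dropping to 0 °C: 553·4.18·24.2 = 55939 J.
Of that, 516·2.09·10.4 = 11216 J goes to bring the ice to 0 °C, leaving 44723 J.
To melt every bit of ice: 516·334 = 172344 J.
Since 44723 < 172344 J, not all the ice melts; equilibrium is at 0 °C.
m_melt = 44723 / L_f = 133.9 g.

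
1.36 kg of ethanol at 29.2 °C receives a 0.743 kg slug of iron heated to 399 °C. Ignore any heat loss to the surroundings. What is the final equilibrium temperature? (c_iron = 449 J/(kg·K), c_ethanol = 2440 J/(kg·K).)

Setting the total heat transfer to zero:
0.743*449*(T − 399) + 1.36*2440*(T − 29.2) = 0
(333.61 + 3318.4) T = 333.61*399 + 3318.4*29.2
T = 230006/3652 ≈ 62.98 °C

T_f ≈ 63.0 °C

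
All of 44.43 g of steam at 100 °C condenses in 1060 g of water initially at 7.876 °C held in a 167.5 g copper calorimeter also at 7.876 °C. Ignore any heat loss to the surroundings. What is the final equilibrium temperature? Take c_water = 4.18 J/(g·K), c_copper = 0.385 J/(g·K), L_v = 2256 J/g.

T_f ≈ 32.9 °C

Let T be the final temperature. ΣQ_i = 0:
steam→water at 100 °C releases m L_v = 44.43·2256 = 100234; condensed water 100 °C→T: 185.72(T − 100); original water: 4430.8(T − 7.876); copper cup: 167.5·0.385·(T − 7.876) = 64.49(T − 7.876)
4681 T = 100234 + 18572 + 35405 = 154211
T ≈ 32.94 °C, under the boiling point, so the assumption holds.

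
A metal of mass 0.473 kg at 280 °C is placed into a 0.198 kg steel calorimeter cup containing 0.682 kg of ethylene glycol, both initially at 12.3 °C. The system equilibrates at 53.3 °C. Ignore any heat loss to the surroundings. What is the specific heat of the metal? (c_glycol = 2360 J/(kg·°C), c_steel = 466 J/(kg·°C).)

c ≈ 651 J/(kg·°C)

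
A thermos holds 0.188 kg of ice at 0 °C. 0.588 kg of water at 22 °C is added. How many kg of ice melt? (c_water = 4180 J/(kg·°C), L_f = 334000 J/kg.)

Water can give up m c ΔT = 0.588·4180·22 = 54072 J before reaching 0 °C.
To melt every bit of ice: 0.188·334000 = 62792 J.
That's not enough to melt it all — equilibrium is at 0 °C with ice remaining.
m_melted·334000 = 54072  ⇒  m_melted ≈ 0.1619 kg.

m_melted ≈ 0.162 kg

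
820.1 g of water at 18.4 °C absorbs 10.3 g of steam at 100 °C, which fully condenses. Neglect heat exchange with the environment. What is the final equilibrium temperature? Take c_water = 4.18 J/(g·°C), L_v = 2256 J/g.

T_f ≈ 26.1 °C

Sum of m c ΔT and latent-heat terms is zero:
latent heat released on condensation: 10.3×2256 = 23237; condensed water 100 °C→T: 43.05(T − 100); original water: 3428(T − 18.4)
3471.1 T = 23237 + 4305.4 + 63076 = 90618
T ≈ 26.11 °C — below 100 °C, confirming all the steam condensed.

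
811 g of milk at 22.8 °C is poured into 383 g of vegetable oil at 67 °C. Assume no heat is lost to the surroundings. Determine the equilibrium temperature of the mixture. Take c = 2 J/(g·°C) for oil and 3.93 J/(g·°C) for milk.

T_f ≈ 31.4 °C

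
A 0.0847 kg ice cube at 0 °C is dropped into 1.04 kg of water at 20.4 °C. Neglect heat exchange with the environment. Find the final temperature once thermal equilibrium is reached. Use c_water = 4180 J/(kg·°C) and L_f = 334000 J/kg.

T_f ≈ 12.8 °C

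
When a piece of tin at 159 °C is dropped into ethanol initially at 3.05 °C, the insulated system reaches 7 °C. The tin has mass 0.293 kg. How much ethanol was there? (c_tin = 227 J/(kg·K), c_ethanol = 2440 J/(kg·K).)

m ≈ 1.05 kg

|Q_tin| = |Q_ethanol|:
0.293·227·(159 − 7) = m·2440·(7 − 3.05)
9638 m = 10110  ⇒  m ≈ 1.049 kg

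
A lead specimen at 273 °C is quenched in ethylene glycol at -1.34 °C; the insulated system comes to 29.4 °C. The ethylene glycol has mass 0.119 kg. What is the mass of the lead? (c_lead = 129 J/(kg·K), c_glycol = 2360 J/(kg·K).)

m ≈ 0.275 kg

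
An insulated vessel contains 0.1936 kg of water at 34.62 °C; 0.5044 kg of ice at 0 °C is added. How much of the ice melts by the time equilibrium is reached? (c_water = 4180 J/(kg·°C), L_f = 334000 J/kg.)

Water can give up m c ΔT = 0.1936×4180×34.62 = 28016 J before reaching 0 °C.
Fully melting the ice requires m_ice L_f = 0.5044×334000 = 168470 J.
28016 J < 168470 J, so only part of the ice melts and the system sits at 0 °C.
Mass melted = 28016/334000 ≈ 0.08388 kg.

m_melted ≈ 0.0839 kg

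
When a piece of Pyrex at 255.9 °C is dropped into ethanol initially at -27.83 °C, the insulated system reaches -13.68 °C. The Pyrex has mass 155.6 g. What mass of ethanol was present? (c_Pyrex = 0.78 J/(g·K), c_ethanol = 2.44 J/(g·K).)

m ≈ 948 g

Heat lost by the Pyrex = heat gained by the ethanol:
155.6·0.78·(255.9 − -13.68) = m·2.44·(-13.68 − (-27.83))
34.53 m = 32718  ⇒  m ≈ 947.6 g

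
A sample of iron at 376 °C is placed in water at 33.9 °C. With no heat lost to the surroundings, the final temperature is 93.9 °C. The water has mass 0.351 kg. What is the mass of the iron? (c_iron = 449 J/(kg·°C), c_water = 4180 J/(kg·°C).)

m ≈ 0.695 kg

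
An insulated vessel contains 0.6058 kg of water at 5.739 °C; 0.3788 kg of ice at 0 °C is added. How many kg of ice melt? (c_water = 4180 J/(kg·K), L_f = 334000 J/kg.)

m_melted ≈ 0.0435 kg

Cooling the water to 0 °C releases 0.6058×4180×5.739 = 14533 J.
Melting all 0.3788 kg of ice would need 0.3788×334000 = 126519 J.
That's not enough to melt it all — equilibrium is at 0 °C with ice remaining.
m_melted×334000 = 14533  ⇒  m_melted ≈ 0.04351 kg.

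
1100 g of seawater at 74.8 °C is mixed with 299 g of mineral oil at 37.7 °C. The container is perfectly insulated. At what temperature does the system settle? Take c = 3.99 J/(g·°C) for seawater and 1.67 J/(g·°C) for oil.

T_f ≈ 71.0 °C

Taking heat into each body as positive, Σ m c ΔT = 0:
1100·3.99·(T − 74.8) + 299·1.67·(T − 37.7) = 0
(4389 + 499.33) T = 4389·74.8 + 499.33·37.7
T = 347122 / 4888.3 = 71 °C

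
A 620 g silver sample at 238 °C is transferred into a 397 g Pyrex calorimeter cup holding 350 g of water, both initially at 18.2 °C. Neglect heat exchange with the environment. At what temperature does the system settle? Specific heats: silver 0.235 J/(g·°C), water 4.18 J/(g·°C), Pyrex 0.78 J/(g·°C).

T_f ≈ 34.9 °C

Taking heat into each body as positive, Σ m c ΔT = 0:
620·0.235·(T − 238) + 350·4.18·(T − 18.2) + 397·0.78·(T − 18.2) = 0
145.7(T − 238) + 1463(T − 18.2) + 309.66(T − 18.2) = 0
1918.4 T = 66939
T = 66939/1918.4 ≈ 34.89 °C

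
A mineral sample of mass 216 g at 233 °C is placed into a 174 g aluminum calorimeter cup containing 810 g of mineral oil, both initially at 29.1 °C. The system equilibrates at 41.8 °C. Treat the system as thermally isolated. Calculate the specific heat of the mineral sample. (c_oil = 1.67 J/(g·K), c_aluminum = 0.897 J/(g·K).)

Heat gained plus heat lost sum to zero:
216·c·(41.8 − 233) + 810·1.67·(41.8 − 29.1) + 174·0.897·(41.8 − 29.1) = 0
-41299 c = -19161
c = -19161/-41299 ≈ 0.464 J/(g·K)

c ≈ 0.464 J/(g·K)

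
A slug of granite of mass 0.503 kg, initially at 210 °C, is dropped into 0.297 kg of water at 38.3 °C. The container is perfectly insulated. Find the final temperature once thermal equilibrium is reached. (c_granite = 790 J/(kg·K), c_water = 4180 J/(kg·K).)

T_f ≈ 79.9 °C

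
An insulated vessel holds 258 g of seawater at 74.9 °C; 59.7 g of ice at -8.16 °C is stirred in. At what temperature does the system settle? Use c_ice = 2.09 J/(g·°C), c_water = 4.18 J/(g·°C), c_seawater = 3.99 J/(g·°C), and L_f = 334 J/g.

T_f ≈ 43.9 °C

Net heat exchanged in the isolated system is zero:
ice -8.16→0 °C: 59.7×2.09×8.16 = 1018.1; fusion: m_ice L_f = 59.7×334 = 19940; warm the meltwater: 249.55 T; seawater: 1029.4(T − 74.9)
1279 T = 77104 − 20958 = 56146
T ≈ 43.90 °C — above 0 °C, consistent with complete melting.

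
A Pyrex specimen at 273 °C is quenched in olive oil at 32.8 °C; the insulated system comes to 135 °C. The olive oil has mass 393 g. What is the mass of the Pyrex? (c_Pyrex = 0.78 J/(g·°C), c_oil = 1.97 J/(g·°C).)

m ≈ 735 g

Heat lost by the Pyrex = heat gained by the oil:
m·0.78·(273 − 135) = 393·1.97·(135 − 32.8)
107.64 m = 79124  ⇒  m ≈ 735.1 g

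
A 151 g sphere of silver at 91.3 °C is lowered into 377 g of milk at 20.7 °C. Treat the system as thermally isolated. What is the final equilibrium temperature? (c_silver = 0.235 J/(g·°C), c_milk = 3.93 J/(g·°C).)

T_f ≈ 22.4 °C

Conservation of energy gives ΣQ = 0:
151×0.235×(T − 91.3) + 377×3.93×(T − 20.7) = 0
35.48(T − 91.3) + 1481.6(T − 20.7) = 0
(35.48 + 1481.6) T = 35.48×91.3 + 1481.6×20.7
T ≈ 22.35 °C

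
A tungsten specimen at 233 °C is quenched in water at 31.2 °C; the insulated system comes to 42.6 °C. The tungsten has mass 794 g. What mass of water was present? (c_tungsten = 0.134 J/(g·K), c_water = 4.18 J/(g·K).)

m ≈ 425 g

Conservation of energy gives ΣQ = 0:
794·0.134·(42.6 − 233) + m·4.18·(42.6 − 31.2) = 0
47.65 m = 20258
m = 20258/47.65 ≈ 425.1 g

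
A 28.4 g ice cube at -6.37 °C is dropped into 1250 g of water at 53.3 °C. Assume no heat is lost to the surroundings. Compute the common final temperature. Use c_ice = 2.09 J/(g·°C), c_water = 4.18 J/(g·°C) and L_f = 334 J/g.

T_f ≈ 50.3 °C

Setting the total heat transfer to zero:
warm ice to 0 °C: 28.4·2.09·(0 − (-6.37)) = 378.1
  fusion: m_ice L_f = 28.4·334 = 9485.6
  warm the meltwater: 118.71 T
  water cools: 1250·4.18·(T − 53.3) = 5225(T − 53.3)
5343.7 T = 278492 − 9863.7 = 268629
T ≈ 50.27 °C (positive, so assuming full melt was valid).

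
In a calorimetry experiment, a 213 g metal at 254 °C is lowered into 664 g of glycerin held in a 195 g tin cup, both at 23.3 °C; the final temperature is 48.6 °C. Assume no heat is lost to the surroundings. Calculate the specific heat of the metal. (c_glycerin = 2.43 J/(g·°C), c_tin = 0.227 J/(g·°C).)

c ≈ 0.959 J/(g·°C)

Energy conservation, ΣQ = 0:
213·c·(48.6 − 254) + 664·2.43·(48.6 − 23.3) + 195·0.227·(48.6 − 23.3) = 0
-43750 c = -41942
c = -41942/-43750 ≈ 0.9587 J/(g·°C)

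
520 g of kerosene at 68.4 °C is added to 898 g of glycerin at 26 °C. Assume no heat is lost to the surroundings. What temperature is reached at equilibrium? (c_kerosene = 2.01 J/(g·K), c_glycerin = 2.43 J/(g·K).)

Conservation of energy gives ΣQ = 0:
520×2.01×(T − 68.4) + 898×2.43×(T − 26) = 0
(1045.2 + 2182.1) T = 1045.2×68.4 + 2182.1×26
T = 128227/3227.3 ≈ 39.73 °C

T_f ≈ 39.7 °C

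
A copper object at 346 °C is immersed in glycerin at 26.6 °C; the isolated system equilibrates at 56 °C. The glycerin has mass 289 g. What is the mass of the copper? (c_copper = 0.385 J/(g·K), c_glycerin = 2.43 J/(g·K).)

m ≈ 185 g

|Q_copper| = |Q_glycerin|:
m×0.385×(346 − 56) = 289×2.43×(56 − 26.6)
111.65 m = 20647  ⇒  m ≈ 184.9 g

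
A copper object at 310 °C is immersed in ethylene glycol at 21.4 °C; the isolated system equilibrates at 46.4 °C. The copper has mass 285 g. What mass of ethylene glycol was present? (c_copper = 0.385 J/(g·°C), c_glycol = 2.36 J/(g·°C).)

m ≈ 490 g

Setting the total heat transfer to zero:
285×0.385×(46.4 − 310) + m×2.36×(46.4 − 21.4) = 0
59 m = 28924
m = 28924/59 ≈ 490.2 g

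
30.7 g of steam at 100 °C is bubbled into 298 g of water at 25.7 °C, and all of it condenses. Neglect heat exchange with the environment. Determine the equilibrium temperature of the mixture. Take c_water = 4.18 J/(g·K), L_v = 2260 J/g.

T_f ≈ 83.1 °C

Setting the total heat transfer to zero:
condense steam: −30.7·2260 = −69382; condensed water 100 °C→T: 128.33(T − 100); water warms: 298·4.18·(T − 25.7) = 1245.6(T − 25.7)
1374 T = 69382 + 12833 + 32013 = 114228
T ≈ 83.14 °C — below 100 °C, confirming all the steam condensed.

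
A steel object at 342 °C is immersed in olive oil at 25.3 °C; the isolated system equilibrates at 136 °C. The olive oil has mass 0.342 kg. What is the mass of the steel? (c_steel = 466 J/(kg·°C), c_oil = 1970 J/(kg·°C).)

m ≈ 0.777 kg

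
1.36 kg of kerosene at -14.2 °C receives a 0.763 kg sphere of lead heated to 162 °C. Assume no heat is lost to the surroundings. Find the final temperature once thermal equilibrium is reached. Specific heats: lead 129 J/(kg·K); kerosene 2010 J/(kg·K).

T_f ≈ -8.1 °C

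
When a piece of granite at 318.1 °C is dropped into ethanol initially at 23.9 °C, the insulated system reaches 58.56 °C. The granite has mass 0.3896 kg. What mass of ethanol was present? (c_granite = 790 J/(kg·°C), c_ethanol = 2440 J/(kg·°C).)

m ≈ 0.945 kg

|Q_granite| = |Q_ethanol|:
0.3896×790×(318.1 − 58.56) = m×2440×(58.56 − 23.9)
84570 m = 79882  ⇒  m ≈ 0.9446 kg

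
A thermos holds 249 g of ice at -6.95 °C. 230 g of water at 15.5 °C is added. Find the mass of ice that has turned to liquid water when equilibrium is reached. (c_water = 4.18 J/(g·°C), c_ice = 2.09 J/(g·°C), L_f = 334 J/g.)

m_melted ≈ 33.8 g

Heat available from the water dropping to 0 °C: 230×4.18×15.5 = 14902 J.
Warming the ice to 0 °C takes 249×2.09×6.95 = 3616.8 J, leaving 11285 J for melting.
To melt every bit of ice: 249×334 = 83166 J.
That's not enough to melt it all — equilibrium is at 0 °C with ice remaining.
Mass melted = 11285/334 ≈ 33.79 g.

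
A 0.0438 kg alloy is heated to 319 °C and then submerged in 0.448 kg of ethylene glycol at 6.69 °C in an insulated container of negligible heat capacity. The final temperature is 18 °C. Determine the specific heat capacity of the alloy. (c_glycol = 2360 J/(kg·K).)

m_s c (T_s − T_f) = m_glycol c_glycol (T_f − T_0):
0.0438·c·(319 − 18) = 0.448·2360·(18 − 6.69)
13.18 c = 11958  ⇒  c ≈ 907 J/(kg·K)

c ≈ 907 J/(kg·K)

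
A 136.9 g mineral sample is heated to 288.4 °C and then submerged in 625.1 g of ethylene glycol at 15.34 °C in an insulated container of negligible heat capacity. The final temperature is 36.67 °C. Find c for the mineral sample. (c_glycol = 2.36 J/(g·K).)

c ≈ 0.913 J/(g·K)

m_s c (T_s − T_f) = m_glycol c_glycol (T_f − T_0):
136.9·c·(288.4 − 36.67) = 625.1·2.36·(36.67 − 15.34)
34462 c = 31467  ⇒  c ≈ 0.9131 J/(g·K)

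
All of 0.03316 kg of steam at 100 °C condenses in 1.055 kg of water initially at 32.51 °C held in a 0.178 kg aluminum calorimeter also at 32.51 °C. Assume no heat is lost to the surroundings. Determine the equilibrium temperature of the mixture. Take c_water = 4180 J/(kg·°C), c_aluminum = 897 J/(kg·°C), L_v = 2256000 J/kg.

T_f ≈ 50.4 °C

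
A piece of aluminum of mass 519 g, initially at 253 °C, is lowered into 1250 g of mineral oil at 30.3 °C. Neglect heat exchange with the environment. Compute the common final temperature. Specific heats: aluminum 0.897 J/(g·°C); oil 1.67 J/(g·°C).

Taking heat into each body as positive, Σ m c ΔT = 0:
519·0.897·(T − 253) + 1250·1.67·(T − 30.3) = 0
465.54(T − 253) + 2087.5(T − 30.3) = 0
(465.54 + 2087.5) T = 465.54·253 + 2087.5·30.3
T = 181034/2553 ≈ 70.91 °C

T_f ≈ 70.9 °C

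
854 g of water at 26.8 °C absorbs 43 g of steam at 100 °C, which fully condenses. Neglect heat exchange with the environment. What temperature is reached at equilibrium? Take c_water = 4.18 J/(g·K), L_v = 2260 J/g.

T_f ≈ 56.2 °C

Net heat exchanged in the isolated system is zero:
latent heat released on condensation: 43·2260 = 97180; condensate cools 100→T: 43·4.18·(T − 100) = 179.74(T − 100); water warms: 854·4.18·(T − 26.8) = 3569.7(T − 26.8)
3749.5 T = 97180 + 17974 + 95668 = 210822
T ≈ 56.23 °C, under the boiling point, so the assumption holds.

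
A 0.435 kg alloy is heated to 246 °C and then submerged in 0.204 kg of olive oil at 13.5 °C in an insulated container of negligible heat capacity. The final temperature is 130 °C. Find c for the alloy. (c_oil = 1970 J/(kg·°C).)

Taking heat into each body as positive, Σ m c ΔT = 0:
0.435×c×(130 − 246) + 0.204×1970×(130 − 13.5) = 0
-50.46 c = -46819
c = -46819/-50.46 ≈ 927.8 J/(kg·°C)

c ≈ 928 J/(kg·°C)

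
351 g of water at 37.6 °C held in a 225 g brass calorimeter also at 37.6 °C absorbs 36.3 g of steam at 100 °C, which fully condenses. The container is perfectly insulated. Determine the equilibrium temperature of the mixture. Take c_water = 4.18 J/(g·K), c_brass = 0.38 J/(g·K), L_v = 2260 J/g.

T_f ≈ 91.3 °C

Setting the total heat transfer to zero:
latent heat released on condensation: 36.3·2260 = 82038
  condensed water 100 °C→T: 151.73(T − 100)
  original water: 1467.2(T − 37.6)
  cup: 85.5(T − 37.6)
1704.4 T = 82038 + 15173 + 58381 = 155592
T ≈ 91.29 °C (< 100 °C, so full condensation is consistent).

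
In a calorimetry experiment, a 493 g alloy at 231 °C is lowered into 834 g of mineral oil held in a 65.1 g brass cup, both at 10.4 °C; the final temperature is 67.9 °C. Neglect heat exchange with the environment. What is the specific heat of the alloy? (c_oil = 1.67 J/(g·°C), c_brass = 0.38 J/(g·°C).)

c ≈ 1.01 J/(g·°C)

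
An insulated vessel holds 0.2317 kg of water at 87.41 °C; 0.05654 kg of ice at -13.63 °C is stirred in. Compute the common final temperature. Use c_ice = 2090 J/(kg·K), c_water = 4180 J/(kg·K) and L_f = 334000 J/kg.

T_f ≈ 53.3 °C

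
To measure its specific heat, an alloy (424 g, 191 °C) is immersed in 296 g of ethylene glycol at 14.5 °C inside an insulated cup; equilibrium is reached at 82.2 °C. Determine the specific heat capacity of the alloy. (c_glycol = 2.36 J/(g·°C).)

Heat gained plus heat lost sum to zero:
424×c×(82.2 − 191) + 296×2.36×(82.2 − 14.5) = 0
-46131 c = -47293
c = -47293/-46131 ≈ 1.025 J/(g·°C)

c ≈ 1.03 J/(g·°C)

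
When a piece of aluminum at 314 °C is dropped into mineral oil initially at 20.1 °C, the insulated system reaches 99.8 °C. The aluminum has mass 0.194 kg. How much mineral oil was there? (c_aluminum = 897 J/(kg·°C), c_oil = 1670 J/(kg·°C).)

|Q_aluminum| = |Q_oil|:
0.194·897·(314 − 99.8) = m·1670·(99.8 − 20.1)
133099 m = 37275  ⇒  m ≈ 0.2801 kg

m ≈ 0.28 kg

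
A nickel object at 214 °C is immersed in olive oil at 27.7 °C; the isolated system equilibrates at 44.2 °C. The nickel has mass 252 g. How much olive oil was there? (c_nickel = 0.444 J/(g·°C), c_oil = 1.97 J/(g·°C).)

m ≈ 584 g

|Q_nickel| = |Q_oil|:
252·0.444·(214 − 44.2) = m·1.97·(44.2 − 27.7)
32.51 m = 18999  ⇒  m ≈ 584.5 g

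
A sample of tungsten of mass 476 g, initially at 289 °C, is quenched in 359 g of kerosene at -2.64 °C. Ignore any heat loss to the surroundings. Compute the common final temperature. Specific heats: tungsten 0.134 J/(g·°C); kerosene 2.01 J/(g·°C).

T_f ≈ 21.0 °C

With ΣQ=0 the equilibrium temperature is the m·c-weighted mean:
T_f = (63.78·289 + 721.59·(-2.64)) / (63.78 + 721.59)
    = 16529 / 785.37 ≈ 21.05 °C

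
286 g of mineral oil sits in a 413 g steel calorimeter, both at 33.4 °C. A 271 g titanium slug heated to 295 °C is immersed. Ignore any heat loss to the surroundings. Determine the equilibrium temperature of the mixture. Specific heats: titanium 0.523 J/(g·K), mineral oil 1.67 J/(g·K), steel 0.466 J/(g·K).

With ΣQ=0 the equilibrium temperature is the m·c-weighted mean:
T_f = (141.73×295 + 477.62×33.4 + 192.46×33.4) / (141.73 + 477.62 + 192.46)
    = 64192 / 811.81 ≈ 79.07 °C

T_f ≈ 79.1 °C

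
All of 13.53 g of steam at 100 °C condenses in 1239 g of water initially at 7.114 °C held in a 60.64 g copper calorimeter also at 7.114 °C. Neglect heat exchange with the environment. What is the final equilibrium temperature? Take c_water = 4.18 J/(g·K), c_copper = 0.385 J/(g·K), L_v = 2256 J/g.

T_f ≈ 13.9 °C

Let T be the final temperature. ΣQ_i = 0:
condense steam: −13.53×2256 = −30524; condensate cools 100→T: 13.53×4.18×(T − 100) = 56.56(T − 100); water warms: 1239×4.18×(T − 7.114) = 5179(T − 7.114); copper cup: 60.64×0.385×(T − 7.114) = 23.35(T − 7.114)
5258.9 T = 30524 + 5655.5 + 37010 = 73189
T ≈ 13.92 °C, under the boiling point, so the assumption holds.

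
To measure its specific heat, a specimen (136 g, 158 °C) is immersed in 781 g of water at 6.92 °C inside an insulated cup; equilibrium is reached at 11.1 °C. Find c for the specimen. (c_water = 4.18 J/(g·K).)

c ≈ 0.683 J/(g·K)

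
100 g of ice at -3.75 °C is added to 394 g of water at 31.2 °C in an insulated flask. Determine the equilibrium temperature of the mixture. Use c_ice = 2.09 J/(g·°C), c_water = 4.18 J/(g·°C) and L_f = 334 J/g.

Conservation of energy gives ΣQ = 0:
ice -3.75→0 °C: 100×2.09×3.75 = 783.75; fusion: m_ice L_f = 100×334 = 33400; warm the meltwater: 418 T; water cools: 394×4.18×(T − 31.2) = 1646.9(T − 31.2)
2064.9 T = 51384 − 34184 = 17200
T ≈ 8.33 °C. Since T > 0 °C, the all-ice-melts assumption holds.

T_f ≈ 8.3 °C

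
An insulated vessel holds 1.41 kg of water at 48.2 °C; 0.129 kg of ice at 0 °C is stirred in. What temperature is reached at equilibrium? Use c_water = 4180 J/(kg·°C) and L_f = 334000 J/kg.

T_f ≈ 37.5 °C

Taking heat into each body as positive, Σ m c ΔT = 0:
latent heat to melt: 0.129×334000 = 43086
  warm the meltwater: 539.22 T
  water cools: 1.41×4180×(T − 48.2) = 5893.8(T − 48.2)
6433 T = 284081 − 43086 = 240995
T ≈ 37.46 °C. Since T > 0 °C, the all-ice-melts assumption holds.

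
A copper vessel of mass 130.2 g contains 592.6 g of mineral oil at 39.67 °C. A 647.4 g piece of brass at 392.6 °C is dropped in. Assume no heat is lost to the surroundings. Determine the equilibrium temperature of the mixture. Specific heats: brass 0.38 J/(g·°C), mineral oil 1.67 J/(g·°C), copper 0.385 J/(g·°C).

T_f ≈ 107.2 °C

T_f is the heat-capacity-weighted average of the initial temperatures:
T_f = (246.01×392.6 + 989.64×39.67 + 50.13×39.67) / (246.01 + 989.64 + 50.13)
    = 137832 / 1285.8 ≈ 107.20 °C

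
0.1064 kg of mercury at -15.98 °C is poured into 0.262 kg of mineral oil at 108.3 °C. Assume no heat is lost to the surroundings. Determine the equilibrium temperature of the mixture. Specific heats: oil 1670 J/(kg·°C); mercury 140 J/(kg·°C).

T_f ≈ 104.2 °C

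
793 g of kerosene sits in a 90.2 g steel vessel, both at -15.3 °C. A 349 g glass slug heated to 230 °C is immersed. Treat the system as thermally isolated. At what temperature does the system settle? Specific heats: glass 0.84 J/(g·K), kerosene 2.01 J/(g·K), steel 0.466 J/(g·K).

Net heat exchanged in the isolated system is zero:
349*0.84*(T − 230) + 793*2.01*(T − (-15.3)) + 90.2*0.466*(T − (-15.3)) = 0
293.16(T − 230) + 1593.9(T − (-15.3)) + 42.03(T − (-15.3)) = 0
(293.16 + 1593.9 + 42.03) T = 293.16*230 + 1593.9*(-15.3) + 42.03*(-15.3)
T = 42397 / 1929.1 = 22 °C

T_f ≈ 22.0 °C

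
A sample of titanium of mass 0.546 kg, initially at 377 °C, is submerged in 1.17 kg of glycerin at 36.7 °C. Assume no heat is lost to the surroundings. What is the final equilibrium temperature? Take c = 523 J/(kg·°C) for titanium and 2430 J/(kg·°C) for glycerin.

Energy conservation, ΣQ = 0:
0.546*523*(T − 377) + 1.17*2430*(T − 36.7) = 0
285.56(T − 377) + 2843.1(T − 36.7) = 0
3128.7 T = 211997
T = 211997/3128.7 ≈ 67.76 °C

T_f ≈ 67.8 °C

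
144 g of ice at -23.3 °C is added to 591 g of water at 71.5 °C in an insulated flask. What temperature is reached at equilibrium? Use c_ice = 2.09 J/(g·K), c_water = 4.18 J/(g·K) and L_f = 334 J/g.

Heat gained plus heat lost sum to zero:
warm ice to 0 °C: 144·2.09·(0 − (-23.3)) = 7012.4; fusion: m_ice L_f = 144·334 = 48096; meltwater 0→T: 144·4.18·T = 601.92 T; water cools: 591·4.18·(T − 71.5) = 2470.4(T − 71.5)
3072.3 T = 176632 − 55108 = 121524
T ≈ 39.55 °C — above 0 °C, consistent with complete melting.

T_f ≈ 39.6 °C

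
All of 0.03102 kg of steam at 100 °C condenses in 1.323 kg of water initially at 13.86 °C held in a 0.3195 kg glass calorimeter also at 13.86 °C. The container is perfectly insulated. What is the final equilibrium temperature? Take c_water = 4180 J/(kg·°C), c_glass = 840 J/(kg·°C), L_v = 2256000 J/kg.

T_f ≈ 27.5 °C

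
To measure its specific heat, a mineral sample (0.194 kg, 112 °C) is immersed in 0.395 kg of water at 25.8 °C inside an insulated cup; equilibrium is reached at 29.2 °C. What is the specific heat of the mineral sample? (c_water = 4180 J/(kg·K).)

m_s c (T_s − T_f) = m_water c_water (T_f − T_0):
0.194×c×(112 − 29.2) = 0.395×4180×(29.2 − 25.8)
16.06 c = 5613.7  ⇒  c ≈ 349.5 J/(kg·K)

c ≈ 349 J/(kg·K)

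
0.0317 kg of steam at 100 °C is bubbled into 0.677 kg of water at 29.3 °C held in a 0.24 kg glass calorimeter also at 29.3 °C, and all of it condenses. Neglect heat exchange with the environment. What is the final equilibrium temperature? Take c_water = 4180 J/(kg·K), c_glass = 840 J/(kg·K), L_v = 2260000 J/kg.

T_f ≈ 54.9 °C

Net heat exchanged in the isolated system is zero:
latent heat released on condensation: 0.0317×2260000 = 71642
  condensed water 100 °C→T: 132.51(T − 100)
  original water: 2829.9(T − 29.3)
  cup: 201.6(T − 29.3)
3164 T = 71642 + 13251 + 88822 = 173714
T ≈ 54.90 °C (< 100 °C, so full condensation is consistent).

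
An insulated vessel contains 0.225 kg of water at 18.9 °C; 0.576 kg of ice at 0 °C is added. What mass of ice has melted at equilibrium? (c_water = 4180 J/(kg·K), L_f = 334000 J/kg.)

Water can give up m c ΔT = 0.225×4180×18.9 = 17775 J before reaching 0 °C.
Melting all 0.576 kg of ice would need 0.576×334000 = 192384 J.
Since 17775 < 192384 J, not all the ice melts; equilibrium is at 0 °C.
m_melted×334000 = 17775  ⇒  m_melted ≈ 0.05322 kg.

m_melted ≈ 0.0532 kg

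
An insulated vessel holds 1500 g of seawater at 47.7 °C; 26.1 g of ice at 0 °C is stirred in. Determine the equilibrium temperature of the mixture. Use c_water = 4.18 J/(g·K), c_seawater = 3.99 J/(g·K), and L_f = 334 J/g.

T_f ≈ 45.4 °C

Heat gained plus heat lost sum to zero:
melt ice: 26.1·334 = 8717.4; meltwater 0→T: 26.1·4.18·T = 109.1 T; seawater: 5985(T − 47.7)
6094.1 T = 285484 − 8717.4 = 276767
T ≈ 45.42 °C (positive, so assuming full melt was valid).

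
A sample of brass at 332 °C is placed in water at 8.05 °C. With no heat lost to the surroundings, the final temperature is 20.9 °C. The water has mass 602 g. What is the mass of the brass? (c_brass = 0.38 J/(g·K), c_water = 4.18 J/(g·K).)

Let T be the final temperature. ΣQ_i = 0:
m×0.38×(20.9 − 332) + 602×4.18×(20.9 − 8.05) = 0
-118.22 m = -32335
m = -32335/-118.22 ≈ 273.5 g

m ≈ 274 g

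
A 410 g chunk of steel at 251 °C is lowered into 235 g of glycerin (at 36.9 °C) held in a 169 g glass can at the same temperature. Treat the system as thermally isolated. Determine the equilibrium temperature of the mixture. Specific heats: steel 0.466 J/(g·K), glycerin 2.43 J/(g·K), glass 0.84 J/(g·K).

T_f ≈ 82.1 °C

Taking heat into each body as positive, Σ m c ΔT = 0:
410×0.466×(T − 251) + 235×2.43×(T − 36.9) + 169×0.84×(T − 36.9) = 0
(191.06 + 571.05 + 141.96) T = 191.06×251 + 571.05×36.9 + 141.96×36.9
T ≈ 82.15 °C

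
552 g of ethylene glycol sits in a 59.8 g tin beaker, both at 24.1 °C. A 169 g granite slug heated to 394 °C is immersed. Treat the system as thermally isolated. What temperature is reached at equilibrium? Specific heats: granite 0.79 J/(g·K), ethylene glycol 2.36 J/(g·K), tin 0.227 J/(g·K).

T_f ≈ 58.2 °C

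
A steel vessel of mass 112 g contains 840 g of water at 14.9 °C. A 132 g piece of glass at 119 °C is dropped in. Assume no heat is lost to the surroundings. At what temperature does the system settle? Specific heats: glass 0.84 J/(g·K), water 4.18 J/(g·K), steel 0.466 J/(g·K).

T_f ≈ 18.0 °C

Energy conservation, ΣQ = 0:
132·0.84·(T − 119) + 840·4.18·(T − 14.9) + 112·0.466·(T − 14.9) = 0
110.88(T − 119) + 3511.2(T − 14.9) + 52.19(T − 14.9) = 0
3674.3 T = 66289
T = 66289 / 3674.3 = 18 °C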